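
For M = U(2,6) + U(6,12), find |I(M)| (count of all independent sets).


For a direct sum, |I(M1+M2)| = |I(M1)| * |I(M2)|.
|I(U(2,6))| = sum C(6,k) for k=0..2 = 22.
|I(U(6,12))| = sum C(12,k) for k=0..6 = 2510.
Total = 22 * 2510 = 55220.

55220


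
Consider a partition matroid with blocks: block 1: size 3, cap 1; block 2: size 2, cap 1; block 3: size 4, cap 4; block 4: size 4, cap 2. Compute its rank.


Rank of a partition matroid = sum of min(|Si|, ci) for each block.
= min(3,1) + min(2,1) + min(4,4) + min(4,2)
= 1 + 1 + 4 + 2
= 8.

8


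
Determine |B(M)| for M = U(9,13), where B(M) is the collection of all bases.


Bases of U(9,13) are all 9-element subsets of the 13-element ground set.
Number of bases = C(13,9).
C(13,9) = 715.

715


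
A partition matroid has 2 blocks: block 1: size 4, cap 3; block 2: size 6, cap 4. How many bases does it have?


A basis picks exactly ci elements from block i.
Number of bases = product of C(|Si|, ci).
= C(4,3) * C(6,4)
= 4 * 15
= 60.

60


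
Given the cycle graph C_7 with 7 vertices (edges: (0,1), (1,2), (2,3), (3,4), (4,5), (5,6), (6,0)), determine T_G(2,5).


T(C_7; x,y) = x + x^2 + ... + x^(6) + y.
T(2,5) = 2^1 + 2^2 + 2^3 + 2^4 + 2^5 + 2^6 + 5
= 2 + 4 + 8 + 16 + 32 + 64 + 5
= 131.

131


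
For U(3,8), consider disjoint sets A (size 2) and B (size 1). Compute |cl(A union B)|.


|A union B| = 2 + 1 = 3 (disjoint).
In U(3,8), cl(S) = S if |S| < 3, else cl(S) = E.
Since 3 >= 3, cl(A union B) = E.
|cl(A union B)| = 8.

8


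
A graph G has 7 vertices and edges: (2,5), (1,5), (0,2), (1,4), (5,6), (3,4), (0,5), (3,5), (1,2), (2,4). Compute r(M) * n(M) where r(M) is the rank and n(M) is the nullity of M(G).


r(M) = |V| - c = 7 - 1 = 6.
nullity = |E| - r(M) = 10 - 6 = 4.
Product = 6 * 4 = 24.

24


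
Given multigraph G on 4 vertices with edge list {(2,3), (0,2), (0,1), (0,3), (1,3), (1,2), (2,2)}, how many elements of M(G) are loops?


In a graphic matroid, a loop is a self-loop edge (u,u) with rank 0.
Examining all 7 edges for self-loops...
Self-loops found: (2,2)
Number of loops = 1.

1


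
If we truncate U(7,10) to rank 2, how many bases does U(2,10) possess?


Truncating U(7,10) to rank 2 gives U(2,10).
Bases of U(2,10) are all 2-element subsets of 10 elements.
Number of bases = C(10,2) = 10! / (2! * 8!) = 45.

45


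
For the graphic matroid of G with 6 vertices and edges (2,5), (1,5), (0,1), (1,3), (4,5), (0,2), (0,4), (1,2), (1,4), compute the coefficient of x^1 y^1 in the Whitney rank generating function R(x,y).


R(x,y) = sum over A in 2^E of x^(r(E)-r(A)) * y^(|A|-r(A)).
G has 6 vertices, 9 edges. r(E) = 5.
Enumerate all 2^9 = 512 subsets.
Count subsets with r(E)-r(A)=1 and |A|-r(A)=1: 77.

77


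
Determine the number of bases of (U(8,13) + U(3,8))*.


(M1+M2)* = M1* + M2*.
M1* = U(5,13), bases: C(13,5) = 1287.
M2* = U(5,8), bases: C(8,5) = 56.
|B(M*)| = 1287 * 56 = 72072.

72072


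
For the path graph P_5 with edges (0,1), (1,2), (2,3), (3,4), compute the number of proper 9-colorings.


P(P_5, k) = k * (k-1)^(4).
P(9) = 9 * 8^4 = 9 * 4096 = 36864.

36864


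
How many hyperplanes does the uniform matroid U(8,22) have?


Hyperplanes of U(8,22) are flats of rank 7.
In a uniform matroid, these are exactly the (7)-element subsets.
Count = (22 choose 7) = 170544.

170544


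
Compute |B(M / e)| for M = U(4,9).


Contracting e from U(4,9) gives U(3,8).
Bases of U(3,8) = C(8,3) = 8! / (3! * 5!) = 56.

56


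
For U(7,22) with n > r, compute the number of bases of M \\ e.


Deleting e from U(7,22) gives U(7,21) since n > r.
Bases of U(7,21) = (21 choose 7) = 116280.

116280


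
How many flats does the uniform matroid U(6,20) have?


Flats of U(6,20): every subset of size < 6 is a flat, plus E itself.
Count = C(20,0) + C(20,1) + C(20,2) + C(20,3) + C(20,4) + C(20,5) + 1
     = 1 + 20 + 190 + 1140 + 4845 + 15504 + 1
     = 21701.

21701


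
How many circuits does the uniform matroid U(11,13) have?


In U(11,13), circuits are the (12)-element subsets.
Any set of 12 elements is dependent, and removing any one element gives
an independent set of size 11, so it is a minimal dependent set.
Number of circuits = C(13,12) = 13.

13


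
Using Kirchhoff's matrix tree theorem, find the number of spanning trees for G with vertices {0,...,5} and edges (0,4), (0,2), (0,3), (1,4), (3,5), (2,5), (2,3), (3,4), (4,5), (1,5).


By Kirchhoff's matrix tree theorem, the number of spanning trees equals
the determinant of any cofactor of the Laplacian matrix L.
G has 6 vertices and 10 edges.
Computing the (5 x 5) cofactor determinant gives 114.

114


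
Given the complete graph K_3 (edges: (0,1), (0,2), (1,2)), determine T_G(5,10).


T(K_3; x,y) = x^2 + x + y.
T(5,10) = 25 + 5 + 10 = 40.

40


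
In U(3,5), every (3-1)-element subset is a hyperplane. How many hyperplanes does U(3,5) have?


Hyperplanes of U(3,5) are flats of rank 2.
In a uniform matroid, these are exactly the (2)-element subsets.
Count = C(5,2) = (5 * 4) / (1 * 2) = 10.

10


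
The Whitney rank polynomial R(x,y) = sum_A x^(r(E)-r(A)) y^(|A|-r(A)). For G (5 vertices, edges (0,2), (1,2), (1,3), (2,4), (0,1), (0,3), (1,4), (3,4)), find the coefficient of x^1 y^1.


R(x,y) = sum over A in 2^E of x^(r(E)-r(A)) * y^(|A|-r(A)).
G has 5 vertices, 8 edges. r(E) = 4.
Enumerate all 2^8 = 256 subsets.
Count subsets with r(E)-r(A)=1 and |A|-r(A)=1: 25.

25


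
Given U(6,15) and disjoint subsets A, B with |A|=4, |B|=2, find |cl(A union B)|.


|A union B| = 4 + 2 = 6 (disjoint).
In U(6,15), cl(S) = S if |S| < 6, else cl(S) = E.
Since 6 >= 6, cl(A union B) = E.
|cl(A union B)| = 15.

15


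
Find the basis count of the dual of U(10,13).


The dual of U(r,n) is U(n-r, n) = U(3,13).
Bases of U(3,13) are all (3)-element subsets.
|B(M*)| = C(13,3) = 13! / (3! * 10!) = 286.

286


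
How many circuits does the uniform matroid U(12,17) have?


In U(12,17), circuits are the (13)-element subsets.
Any set of 13 elements is dependent, and removing any one element gives
an independent set of size 12, so it is a minimal dependent set.
Number of circuits = C(17,13) = 2380.

2380


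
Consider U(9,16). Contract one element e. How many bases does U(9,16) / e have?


Contracting e from U(9,16) gives U(8,15).
Bases of U(8,15) = C(15,8) = 6435.

6435


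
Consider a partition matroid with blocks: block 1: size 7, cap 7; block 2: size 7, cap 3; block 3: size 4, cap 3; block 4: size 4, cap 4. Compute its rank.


Rank of a partition matroid = sum of min(|Si|, ci) for each block.
= min(7,7) + min(7,3) + min(4,3) + min(4,4)
= 7 + 3 + 3 + 4
= 17.

17


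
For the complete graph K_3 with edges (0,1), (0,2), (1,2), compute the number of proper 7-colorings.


P(K_3, k) = k(k-1)(k-2)...(k-2).
P(7) = (7) * (6) * (5) = 210.

210


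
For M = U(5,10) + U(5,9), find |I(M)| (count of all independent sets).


For a direct sum, |I(M1+M2)| = |I(M1)| * |I(M2)|.
|I(U(5,10))| = sum C(10,k) for k=0..5 = 638.
|I(U(5,9))| = sum C(9,k) for k=0..5 = 382.
Total = 638 * 382 = 243716.

243716


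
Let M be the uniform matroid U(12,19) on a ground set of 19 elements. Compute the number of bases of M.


Bases of U(12,19) are all 12-element subsets of the 19-element ground set.
Number of bases = C(19,12).
(19 choose 12) = 50388.

50388


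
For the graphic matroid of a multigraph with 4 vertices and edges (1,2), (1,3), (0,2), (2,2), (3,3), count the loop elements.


In a graphic matroid, a loop is a self-loop edge (u,u) with rank 0.
Examining all 5 edges for self-loops...
Self-loops found: (2,2), (3,3)
Number of loops = 2.

2


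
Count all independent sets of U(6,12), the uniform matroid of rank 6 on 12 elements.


Independent sets of U(6,12) are all subsets of size <= 6.
Count = (12 choose 0) + (12 choose 1) + (12 choose 2) + (12 choose 3) + (12 choose 4) + (12 choose 5) + (12 choose 6)
     = 1 + 12 + 66 + 220 + 495 + 792 + 924
     = 2510.

2510


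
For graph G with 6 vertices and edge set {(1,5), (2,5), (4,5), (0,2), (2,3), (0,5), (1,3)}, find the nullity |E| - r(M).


Cycle rank (nullity) = |E| - r(M) = |E| - (|V| - c).
|E| = 7, |V| = 6, c = 1.
Nullity = 7 - (6 - 1) = 7 - 5 = 2.

2


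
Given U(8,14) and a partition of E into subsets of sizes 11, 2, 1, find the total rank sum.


r(Ai) = min(|Ai|, 8) for each part.
Sum = min(11,8) + min(2,8) + min(1,8)
    = 8 + 2 + 1
    = 11.

11


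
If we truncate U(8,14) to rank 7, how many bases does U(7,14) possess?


Truncating U(8,14) to rank 7 gives U(7,14).
Bases of U(7,14) are all 7-element subsets of 14 elements.
Number of bases = C(14,7) = 3432.

3432


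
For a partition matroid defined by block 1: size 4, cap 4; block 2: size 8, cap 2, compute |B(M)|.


A basis picks exactly ci elements from block i.
Number of bases = product of C(|Si|, ci).
= C(4,4) * C(8,2)
= 1 * 28
= 28.

28


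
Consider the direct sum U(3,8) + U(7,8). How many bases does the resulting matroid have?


Bases of a direct sum M1 + M2: |B| = |B(M1)| * |B(M2)|.
|B(U(3,8))| = C(8,3) = 56.
|B(U(7,8))| = C(8,7) = 8.
Total bases = 56 * 8 = 448.

448


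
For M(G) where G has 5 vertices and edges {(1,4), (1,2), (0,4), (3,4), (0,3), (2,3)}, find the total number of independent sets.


An independent set in a graphic matroid is an acyclic edge subset.
G has 5 vertices and 6 edges.
Enumerate all 2^6 = 64 subsets, checking for acyclicity.
Total independent sets = 52.

52


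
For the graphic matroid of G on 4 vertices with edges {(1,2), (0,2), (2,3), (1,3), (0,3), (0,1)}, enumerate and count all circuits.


A circuit in a graphic matroid = edge set of a simple cycle.
G has 4 vertices and 6 edges.
Enumerating all minimal edge subsets forming cycles...
Total circuits found: 7.

7


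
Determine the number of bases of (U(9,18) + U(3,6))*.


(M1+M2)* = M1* + M2*.
M1* = U(9,18), bases: C(18,9) = 48620.
M2* = U(3,6), bases: C(6,3) = 20.
|B(M*)| = 48620 * 20 = 972400.

972400


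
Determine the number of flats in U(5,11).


Flats of U(5,11): every subset of size < 5 is a flat, plus E itself.
Count = C(11,0) + C(11,1) + C(11,2) + C(11,3) + C(11,4) + 1
     = 1 + 11 + 55 + 165 + 330 + 1
     = 563.

563


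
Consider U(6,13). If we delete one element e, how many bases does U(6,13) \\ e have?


Deleting e from U(6,13) gives U(6,12) since n > r.
Bases of U(6,12) = C(12,6) = 924.

924


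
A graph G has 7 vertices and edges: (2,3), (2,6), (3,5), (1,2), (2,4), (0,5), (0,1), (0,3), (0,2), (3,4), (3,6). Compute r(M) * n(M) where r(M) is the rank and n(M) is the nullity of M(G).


r(M) = |V| - c = 7 - 1 = 6.
nullity = |E| - r(M) = 11 - 6 = 5.
Product = 6 * 5 = 30.

30


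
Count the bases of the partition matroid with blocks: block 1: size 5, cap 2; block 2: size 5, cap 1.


A basis picks exactly ci elements from block i.
Number of bases = product of C(|Si|, ci).
= C(5,2) * C(5,1)
= 10 * 5
= 50.

50


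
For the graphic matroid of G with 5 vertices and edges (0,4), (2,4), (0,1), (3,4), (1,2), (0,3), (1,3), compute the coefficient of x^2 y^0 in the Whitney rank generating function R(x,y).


R(x,y) = sum over A in 2^E of x^(r(E)-r(A)) * y^(|A|-r(A)).
G has 5 vertices, 7 edges. r(E) = 4.
Enumerate all 2^7 = 128 subsets.
Count subsets with r(E)-r(A)=2 and |A|-r(A)=0: 21.

21


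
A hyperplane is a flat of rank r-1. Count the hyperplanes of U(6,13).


Hyperplanes of U(6,13) are flats of rank 5.
In a uniform matroid, these are exactly the (5)-element subsets.
Count = (13 choose 5) = 1287.

1287


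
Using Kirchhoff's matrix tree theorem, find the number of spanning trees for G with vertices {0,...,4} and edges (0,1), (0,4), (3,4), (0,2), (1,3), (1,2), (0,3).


By Kirchhoff's matrix tree theorem, the number of spanning trees equals
the determinant of any cofactor of the Laplacian matrix L.
G has 5 vertices and 7 edges.
Computing the (4 x 4) cofactor determinant gives 21.

21


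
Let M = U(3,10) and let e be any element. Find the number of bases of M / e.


Contracting e from U(3,10) gives U(2,9).
Bases of U(2,9) = C(9,2) = 9! / (2! * 7!) = 36.

36


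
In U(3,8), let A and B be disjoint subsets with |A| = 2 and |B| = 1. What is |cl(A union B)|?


|A union B| = 2 + 1 = 3 (disjoint).
In U(3,8), cl(S) = S if |S| < 3, else cl(S) = E.
Since 3 >= 3, cl(A union B) = E.
|cl(A union B)| = 8.

8


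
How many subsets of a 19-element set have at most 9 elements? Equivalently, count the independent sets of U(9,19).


Independent sets of U(9,19) are all subsets of size <= 9.
Count = C(19,0) + C(19,1) + C(19,2) + C(19,3) + C(19,4) + C(19,5) + C(19,6) + C(19,7) + C(19,8) + C(19,9)
     = 1 + 19 + 171 + 969 + 3876 + 11628 + 27132 + 50388 + 75582 + 92378
     = 262144.

262144


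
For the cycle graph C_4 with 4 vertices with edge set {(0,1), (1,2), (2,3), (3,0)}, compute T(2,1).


T(C_4; x,y) = x + x^2 + ... + x^(3) + y.
T(2,1) = 2^1 + 2^2 + 2^3 + 1
= 2 + 4 + 8 + 1
= 15.

15


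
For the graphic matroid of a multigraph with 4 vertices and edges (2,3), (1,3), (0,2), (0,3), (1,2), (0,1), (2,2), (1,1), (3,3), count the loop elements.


In a graphic matroid, a loop is a self-loop edge (u,u) with rank 0.
Examining all 9 edges for self-loops...
Self-loops found: (2,2), (1,1), (3,3)
Number of loops = 3.

3


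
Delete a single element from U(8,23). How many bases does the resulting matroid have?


Deleting e from U(8,23) gives U(8,22) since n > r.
Bases of U(8,22) = (22 choose 8) = 319770.

319770


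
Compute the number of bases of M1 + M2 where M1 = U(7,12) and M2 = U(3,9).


Bases of a direct sum M1 + M2: |B| = |B(M1)| * |B(M2)|.
|B(U(7,12))| = C(12,7) = 792.
|B(U(3,9))| = C(9,3) = 84.
Total bases = 792 * 84 = 66528.

66528


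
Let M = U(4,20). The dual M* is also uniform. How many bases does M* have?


The dual of U(r,n) is U(n-r, n) = U(16,20).
Bases of U(16,20) are all (16)-element subsets.
|B(M*)| = (20 choose 16) = 4845.

4845


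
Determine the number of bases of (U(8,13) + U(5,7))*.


(M1+M2)* = M1* + M2*.
M1* = U(5,13), bases: C(13,5) = 1287.
M2* = U(2,7), bases: C(7,2) = 21.
|B(M*)| = 1287 * 21 = 27027.

27027


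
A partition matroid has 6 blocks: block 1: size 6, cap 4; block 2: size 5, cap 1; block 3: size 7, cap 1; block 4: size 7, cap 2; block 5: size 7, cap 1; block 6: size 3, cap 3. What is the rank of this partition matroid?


Rank of a partition matroid = sum of min(|Si|, ci) for each block.
= min(6,4) + min(5,1) + min(7,1) + min(7,2) + min(7,1) + min(3,3)
= 4 + 1 + 1 + 2 + 1 + 3
= 12.

12


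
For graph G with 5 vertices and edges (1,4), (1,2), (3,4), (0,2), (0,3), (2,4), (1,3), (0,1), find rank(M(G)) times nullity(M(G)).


r(M) = |V| - c = 5 - 1 = 4.
nullity = |E| - r(M) = 8 - 4 = 4.
Product = 4 * 4 = 16.

16


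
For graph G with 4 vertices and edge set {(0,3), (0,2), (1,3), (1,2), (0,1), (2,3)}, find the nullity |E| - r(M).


Cycle rank (nullity) = |E| - r(M) = |E| - (|V| - c).
|E| = 6, |V| = 4, c = 1.
Nullity = 6 - (4 - 1) = 6 - 3 = 3.

3


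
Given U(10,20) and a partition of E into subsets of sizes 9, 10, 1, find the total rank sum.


r(Ai) = min(|Ai|, 10) for each part.
Sum = min(9,10) + min(10,10) + min(1,10)
    = 9 + 10 + 1
    = 20.

20


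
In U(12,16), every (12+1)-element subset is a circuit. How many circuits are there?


In U(12,16), circuits are the (13)-element subsets.
Any set of 13 elements is dependent, and removing any one element gives
an independent set of size 12, so it is a minimal dependent set.
Number of circuits = (16 choose 13) = 560.

560


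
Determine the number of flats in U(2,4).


Flats of U(2,4): every subset of size < 2 is a flat, plus E itself.
Count = C(4,0) + C(4,1) + 1
     = 1 + 4 + 1
     = 6.

6


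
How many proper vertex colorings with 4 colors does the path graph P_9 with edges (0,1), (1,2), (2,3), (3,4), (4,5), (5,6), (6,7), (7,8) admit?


P(P_9, k) = k * (k-1)^(8).
P(4) = 4 * 3^8 = 4 * 6561 = 26244.

26244


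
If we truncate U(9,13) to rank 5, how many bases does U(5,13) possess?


Truncating U(9,13) to rank 5 gives U(5,13).
Bases of U(5,13) are all 5-element subsets of 13 elements.
Number of bases = C(13,5) = 1287.

1287


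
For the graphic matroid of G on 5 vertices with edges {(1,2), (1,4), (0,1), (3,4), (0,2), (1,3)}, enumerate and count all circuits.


A circuit in a graphic matroid = edge set of a simple cycle.
G has 5 vertices and 6 edges.
Enumerating all minimal edge subsets forming cycles...
Total circuits found: 2.

2


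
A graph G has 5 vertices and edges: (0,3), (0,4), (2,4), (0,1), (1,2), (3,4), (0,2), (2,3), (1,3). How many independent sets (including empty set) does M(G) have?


An independent set in a graphic matroid is an acyclic edge subset.
G has 5 vertices and 9 edges.
Enumerate all 2^9 = 512 subsets, checking for acyclicity.
Total independent sets = 198.

198


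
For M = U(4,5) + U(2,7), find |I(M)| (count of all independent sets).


For a direct sum, |I(M1+M2)| = |I(M1)| * |I(M2)|.
|I(U(4,5))| = sum C(5,k) for k=0..4 = 31.
|I(U(2,7))| = sum C(7,k) for k=0..2 = 29.
Total = 31 * 29 = 899.

899


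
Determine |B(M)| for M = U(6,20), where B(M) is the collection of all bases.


Bases of U(6,20) are all 6-element subsets of the 20-element ground set.
Number of bases = C(20,6).
C(20,6) = 20! / (6! * 14!) = 38760.

38760


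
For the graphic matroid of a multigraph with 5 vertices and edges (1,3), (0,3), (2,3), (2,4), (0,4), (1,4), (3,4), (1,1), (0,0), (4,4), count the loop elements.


In a graphic matroid, a loop is a self-loop edge (u,u) with rank 0.
Examining all 10 edges for self-loops...
Self-loops found: (1,1), (0,0), (4,4)
Number of loops = 3.

3


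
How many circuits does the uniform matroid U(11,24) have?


In U(11,24), circuits are the (12)-element subsets.
Any set of 12 elements is dependent, and removing any one element gives
an independent set of size 11, so it is a minimal dependent set.
Number of circuits = C(24,12) = 24! / (12! * 12!) = 2704156.

2704156


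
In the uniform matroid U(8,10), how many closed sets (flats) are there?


Flats of U(8,10): every subset of size < 8 is a flat, plus E itself.
Count = C(10,0) + C(10,1) + C(10,2) + C(10,3) + C(10,4) + C(10,5) + C(10,6) + C(10,7) + 1
     = 1 + 10 + 45 + 120 + 210 + 252 + 210 + 120 + 1
     = 969.

969


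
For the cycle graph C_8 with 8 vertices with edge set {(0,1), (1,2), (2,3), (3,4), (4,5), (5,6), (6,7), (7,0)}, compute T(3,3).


T(C_8; x,y) = x + x^2 + ... + x^(7) + y.
T(3,3) = 3^1 + 3^2 + 3^3 + 3^4 + 3^5 + 3^6 + 3^7 + 3
= 3 + 9 + 27 + 81 + 243 + 729 + 2187 + 3
= 3282.

3282


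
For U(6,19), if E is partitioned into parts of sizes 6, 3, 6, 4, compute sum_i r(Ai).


r(Ai) = min(|Ai|, 6) for each part.
Sum = min(6,6) + min(3,6) + min(6,6) + min(4,6)
    = 6 + 3 + 6 + 4
    = 19.

19


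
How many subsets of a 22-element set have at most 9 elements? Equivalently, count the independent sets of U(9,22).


Independent sets of U(9,22) are all subsets of size <= 9.
Count = (22 choose 0) + (22 choose 1) + (22 choose 2) + (22 choose 3) + (22 choose 4) + (22 choose 5) + (22 choose 6) + (22 choose 7) + (22 choose 8) + (22 choose 9)
     = 1 + 22 + 231 + 1540 + 7315 + 26334 + 74613 + 170544 + 319770 + 497420
     = 1097790.

1097790


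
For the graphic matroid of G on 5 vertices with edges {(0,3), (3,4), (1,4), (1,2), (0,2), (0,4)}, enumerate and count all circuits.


A circuit in a graphic matroid = edge set of a simple cycle.
G has 5 vertices and 6 edges.
Enumerating all minimal edge subsets forming cycles...
Total circuits found: 3.

3


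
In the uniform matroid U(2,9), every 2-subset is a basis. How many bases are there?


Bases of U(2,9) are all 2-element subsets of the 9-element ground set.
Number of bases = C(9,2).
(9 choose 2) = 36.

36


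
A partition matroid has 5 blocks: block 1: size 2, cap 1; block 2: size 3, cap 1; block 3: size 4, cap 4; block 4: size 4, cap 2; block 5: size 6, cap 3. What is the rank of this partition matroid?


Rank of a partition matroid = sum of min(|Si|, ci) for each block.
= min(2,1) + min(3,1) + min(4,4) + min(4,2) + min(6,3)
= 1 + 1 + 4 + 2 + 3
= 11.

11


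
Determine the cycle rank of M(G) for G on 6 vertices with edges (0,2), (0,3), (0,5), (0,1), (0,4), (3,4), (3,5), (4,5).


Cycle rank (nullity) = |E| - r(M) = |E| - (|V| - c).
|E| = 8, |V| = 6, c = 1.
Nullity = 8 - (6 - 1) = 8 - 5 = 3.

3


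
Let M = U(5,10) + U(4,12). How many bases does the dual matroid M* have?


(M1+M2)* = M1* + M2*.
M1* = U(5,10), bases: C(10,5) = 252.
M2* = U(8,12), bases: C(12,8) = 495.
|B(M*)| = 252 * 495 = 124740.

124740


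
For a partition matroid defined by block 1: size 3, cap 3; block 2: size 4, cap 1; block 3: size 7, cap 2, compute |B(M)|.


A basis picks exactly ci elements from block i.
Number of bases = product of C(|Si|, ci).
= C(3,3) * C(4,1) * C(7,2)
= 1 * 4 * 21
= 84.

84


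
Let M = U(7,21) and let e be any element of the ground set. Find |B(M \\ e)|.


Deleting e from U(7,21) gives U(7,20) since n > r.
Bases of U(7,20) = C(20,7) = 77520.

77520


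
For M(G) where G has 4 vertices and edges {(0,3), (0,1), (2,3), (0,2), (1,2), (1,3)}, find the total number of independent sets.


An independent set in a graphic matroid is an acyclic edge subset.
G has 4 vertices and 6 edges.
Enumerate all 2^6 = 64 subsets, checking for acyclicity.
Total independent sets = 38.

38


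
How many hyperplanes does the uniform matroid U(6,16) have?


Hyperplanes of U(6,16) are flats of rank 5.
In a uniform matroid, these are exactly the (5)-element subsets.
Count = (16 choose 5) = 4368.

4368


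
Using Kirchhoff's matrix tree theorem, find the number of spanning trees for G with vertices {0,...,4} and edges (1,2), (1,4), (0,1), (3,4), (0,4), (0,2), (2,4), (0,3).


By Kirchhoff's matrix tree theorem, the number of spanning trees equals
the determinant of any cofactor of the Laplacian matrix L.
G has 5 vertices and 8 edges.
Computing the (4 x 4) cofactor determinant gives 40.

40


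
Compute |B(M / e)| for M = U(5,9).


Contracting e from U(5,9) gives U(4,8).
Bases of U(4,8) = C(8,4) = 8! / (4! * 4!) = 70.

70


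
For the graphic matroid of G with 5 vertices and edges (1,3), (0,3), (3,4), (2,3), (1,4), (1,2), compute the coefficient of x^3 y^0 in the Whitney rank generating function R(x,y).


R(x,y) = sum over A in 2^E of x^(r(E)-r(A)) * y^(|A|-r(A)).
G has 5 vertices, 6 edges. r(E) = 4.
Enumerate all 2^6 = 64 subsets.
Count subsets with r(E)-r(A)=3 and |A|-r(A)=0: 6.

6


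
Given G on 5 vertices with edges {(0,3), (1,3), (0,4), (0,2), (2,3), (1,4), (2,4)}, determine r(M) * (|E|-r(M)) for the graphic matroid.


r(M) = |V| - c = 5 - 1 = 4.
nullity = |E| - r(M) = 7 - 4 = 3.
Product = 4 * 3 = 12.

12


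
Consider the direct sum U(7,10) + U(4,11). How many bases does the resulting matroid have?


Bases of a direct sum M1 + M2: |B| = |B(M1)| * |B(M2)|.
|B(U(7,10))| = C(10,7) = 120.
|B(U(4,11))| = C(11,4) = 330.
Total bases = 120 * 330 = 39600.

39600


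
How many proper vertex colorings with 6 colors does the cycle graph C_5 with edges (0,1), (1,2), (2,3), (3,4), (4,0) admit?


P(C_5, k) = (k-1)^5 + (-1)^5*(k-1).
P(6) = (5)^5 - 5
= 3125 - 5 = 3120.

3120


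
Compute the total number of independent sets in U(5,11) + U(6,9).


For a direct sum, |I(M1+M2)| = |I(M1)| * |I(M2)|.
|I(U(5,11))| = sum C(11,k) for k=0..5 = 1024.
|I(U(6,9))| = sum C(9,k) for k=0..6 = 466.
Total = 1024 * 466 = 477184.

477184


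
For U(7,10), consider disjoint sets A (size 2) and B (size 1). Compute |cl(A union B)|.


|A union B| = 2 + 1 = 3 (disjoint).
In U(7,10), cl(S) = S if |S| < 7, else cl(S) = E.
Since 3 < 7, cl(A union B) = A union B.
|cl(A union B)| = 3.

3


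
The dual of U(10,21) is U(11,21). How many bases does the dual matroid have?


The dual of U(r,n) is U(n-r, n) = U(11,21).
Bases of U(11,21) are all (11)-element subsets.
|B(M*)| = C(21,11) = 352716.

352716


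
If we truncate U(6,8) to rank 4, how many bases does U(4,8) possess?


Truncating U(6,8) to rank 4 gives U(4,8).
Bases of U(4,8) are all 4-element subsets of 8 elements.
Number of bases = C(8,4) = (8 * 7 * 6 * 5) / (1 * 2 * 3 * 4) = 70.

70


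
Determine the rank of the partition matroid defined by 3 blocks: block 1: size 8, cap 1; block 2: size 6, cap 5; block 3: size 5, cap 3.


Rank of a partition matroid = sum of min(|Si|, ci) for each block.
= min(8,1) + min(6,5) + min(5,3)
= 1 + 5 + 3
= 9.

9


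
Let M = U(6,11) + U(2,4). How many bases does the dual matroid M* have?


(M1+M2)* = M1* + M2*.
M1* = U(5,11), bases: C(11,5) = 462.
M2* = U(2,4), bases: C(4,2) = 6.
|B(M*)| = 462 * 6 = 2772.

2772


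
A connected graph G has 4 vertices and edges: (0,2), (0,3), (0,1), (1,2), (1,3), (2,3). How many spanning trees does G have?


By Kirchhoff's matrix tree theorem, the number of spanning trees equals
the determinant of any cofactor of the Laplacian matrix L.
G has 4 vertices and 6 edges.
Computing the (3 x 3) cofactor determinant gives 16.

16


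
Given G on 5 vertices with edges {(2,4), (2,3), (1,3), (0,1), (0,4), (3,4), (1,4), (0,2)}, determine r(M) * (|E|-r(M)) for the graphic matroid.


r(M) = |V| - c = 5 - 1 = 4.
nullity = |E| - r(M) = 8 - 4 = 4.
Product = 4 * 4 = 16.

16


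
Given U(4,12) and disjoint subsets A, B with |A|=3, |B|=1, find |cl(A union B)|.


|A union B| = 3 + 1 = 4 (disjoint).
In U(4,12), cl(S) = S if |S| < 4, else cl(S) = E.
Since 4 >= 4, cl(A union B) = E.
|cl(A union B)| = 12.

12


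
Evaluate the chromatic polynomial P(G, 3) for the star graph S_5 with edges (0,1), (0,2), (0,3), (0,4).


P(tree, k) = k * (k-1)^(4) for any tree on 5 vertices.
P(3) = 3 * 2^4 = 3 * 16 = 48.

48


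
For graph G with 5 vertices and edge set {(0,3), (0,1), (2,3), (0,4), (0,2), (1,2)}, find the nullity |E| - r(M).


Cycle rank (nullity) = |E| - r(M) = |E| - (|V| - c).
|E| = 6, |V| = 5, c = 1.
Nullity = 6 - (5 - 1) = 6 - 4 = 2.

2


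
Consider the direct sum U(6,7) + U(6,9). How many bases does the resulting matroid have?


Bases of a direct sum M1 + M2: |B| = |B(M1)| * |B(M2)|.
|B(U(6,7))| = C(7,6) = 7.
|B(U(6,9))| = C(9,6) = 84.
Total bases = 7 * 84 = 588.

588


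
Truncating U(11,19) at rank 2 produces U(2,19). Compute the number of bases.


Truncating U(11,19) to rank 2 gives U(2,19).
Bases of U(2,19) are all 2-element subsets of 19 elements.
Number of bases = (19 choose 2) = 171.

171


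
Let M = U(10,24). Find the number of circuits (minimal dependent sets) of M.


In U(10,24), circuits are the (11)-element subsets.
Any set of 11 elements is dependent, and removing any one element gives
an independent set of size 10, so it is a minimal dependent set.
Number of circuits = C(24,11) = 2496144.

2496144


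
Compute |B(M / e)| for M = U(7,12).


Contracting e from U(7,12) gives U(6,11).
Bases of U(6,11) = C(11,6) = 462.

462


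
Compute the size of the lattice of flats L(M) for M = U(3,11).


Flats of U(3,11): every subset of size < 3 is a flat, plus E itself.
Count = (11 choose 0) + (11 choose 1) + (11 choose 2) + 1
     = 1 + 11 + 55 + 1
     = 68.

68


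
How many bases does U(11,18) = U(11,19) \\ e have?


Deleting e from U(11,19) gives U(11,18) since n > r.
Bases of U(11,18) = (18 choose 11) = 31824.

31824


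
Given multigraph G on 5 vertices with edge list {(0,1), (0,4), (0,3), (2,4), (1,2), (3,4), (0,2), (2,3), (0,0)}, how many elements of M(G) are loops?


In a graphic matroid, a loop is a self-loop edge (u,u) with rank 0.
Examining all 9 edges for self-loops...
Self-loops found: (0,0)
Number of loops = 1.

1


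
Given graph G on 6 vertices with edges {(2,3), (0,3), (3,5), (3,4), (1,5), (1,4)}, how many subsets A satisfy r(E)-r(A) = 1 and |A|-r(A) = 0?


R(x,y) = sum over A in 2^E of x^(r(E)-r(A)) * y^(|A|-r(A)).
G has 6 vertices, 6 edges. r(E) = 5.
Enumerate all 2^6 = 64 subsets.
Count subsets with r(E)-r(A)=1 and |A|-r(A)=0: 14.

14


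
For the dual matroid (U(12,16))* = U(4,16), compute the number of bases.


The dual of U(r,n) is U(n-r, n) = U(4,16).
Bases of U(4,16) are all (4)-element subsets.
|B(M*)| = C(16,4) = 16! / (4! * 12!) = 1820.

1820


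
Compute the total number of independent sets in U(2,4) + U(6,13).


For a direct sum, |I(M1+M2)| = |I(M1)| * |I(M2)|.
|I(U(2,4))| = sum C(4,k) for k=0..2 = 11.
|I(U(6,13))| = sum C(13,k) for k=0..6 = 4096.
Total = 11 * 4096 = 45056.

45056


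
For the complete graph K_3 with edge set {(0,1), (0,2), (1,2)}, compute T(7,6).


T(K_3; x,y) = x^2 + x + y.
T(7,6) = 49 + 7 + 6 = 62.

62


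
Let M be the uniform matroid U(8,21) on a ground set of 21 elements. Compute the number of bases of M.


Bases of U(8,21) are all 8-element subsets of the 21-element ground set.
Number of bases = C(21,8).
C(21,8) = 21! / (8! * 13!) = 203490.

203490


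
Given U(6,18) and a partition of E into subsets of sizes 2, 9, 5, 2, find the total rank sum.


r(Ai) = min(|Ai|, 6) for each part.
Sum = min(2,6) + min(9,6) + min(5,6) + min(2,6)
    = 2 + 6 + 5 + 2
    = 15.

15


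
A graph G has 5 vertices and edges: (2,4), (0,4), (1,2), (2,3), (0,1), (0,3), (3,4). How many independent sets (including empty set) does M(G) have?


An independent set in a graphic matroid is an acyclic edge subset.
G has 5 vertices and 7 edges.
Enumerate all 2^7 = 128 subsets, checking for acyclicity.
Total independent sets = 86.

86


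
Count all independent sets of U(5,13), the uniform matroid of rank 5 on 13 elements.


Independent sets of U(5,13) are all subsets of size <= 5.
Count = C(13,0) + C(13,1) + C(13,2) + C(13,3) + C(13,4) + C(13,5)
     = 1 + 13 + 78 + 286 + 715 + 1287
     = 2380.

2380


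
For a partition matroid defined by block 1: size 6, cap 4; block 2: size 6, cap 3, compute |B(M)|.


A basis picks exactly ci elements from block i.
Number of bases = product of C(|Si|, ci).
= C(6,4) * C(6,3)
= 15 * 20
= 300.

300


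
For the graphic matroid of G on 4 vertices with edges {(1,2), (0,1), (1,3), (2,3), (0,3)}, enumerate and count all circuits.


A circuit in a graphic matroid = edge set of a simple cycle.
G has 4 vertices and 5 edges.
Enumerating all minimal edge subsets forming cycles...
Total circuits found: 3.

3


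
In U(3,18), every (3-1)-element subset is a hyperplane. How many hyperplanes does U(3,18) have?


Hyperplanes of U(3,18) are flats of rank 2.
In a uniform matroid, these are exactly the (2)-element subsets.
Count = (18 choose 2) = 153.

153


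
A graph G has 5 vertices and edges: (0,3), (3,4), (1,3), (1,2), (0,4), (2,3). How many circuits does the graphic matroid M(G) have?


A circuit in a graphic matroid = edge set of a simple cycle.
G has 5 vertices and 6 edges.
Enumerating all minimal edge subsets forming cycles...
Total circuits found: 2.

2


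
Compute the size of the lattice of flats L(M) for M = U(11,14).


Flats of U(11,14): every subset of size < 11 is a flat, plus E itself.
Count = (14 choose 0) + (14 choose 1) + (14 choose 2) + (14 choose 3) + (14 choose 4) + (14 choose 5) + (14 choose 6) + (14 choose 7) + (14 choose 8) + (14 choose 9) + (14 choose 10) + 1
     = 1 + 14 + 91 + 364 + 1001 + 2002 + 3003 + 3432 + 3003 + 2002 + 1001 + 1
     = 15915.

15915


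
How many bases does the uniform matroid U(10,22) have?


Bases of U(10,22) are all 10-element subsets of the 22-element ground set.
Number of bases = C(22,10).
C(22,10) = 646646.

646646


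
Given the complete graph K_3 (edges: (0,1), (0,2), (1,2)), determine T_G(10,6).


T(K_3; x,y) = x^2 + x + y.
T(10,6) = 100 + 10 + 6 = 116.

116


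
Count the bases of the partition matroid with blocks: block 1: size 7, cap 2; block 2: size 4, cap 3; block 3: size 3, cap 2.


A basis picks exactly ci elements from block i.
Number of bases = product of C(|Si|, ci).
= C(7,2) * C(4,3) * C(3,2)
= 21 * 4 * 3
= 252.

252


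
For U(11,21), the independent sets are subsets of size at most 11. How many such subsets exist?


Independent sets of U(11,21) are all subsets of size <= 11.
Count = C(21,0) + C(21,1) + C(21,2) + C(21,3) + C(21,4) + C(21,5) + C(21,6) + C(21,7) + C(21,8) + C(21,9) + C(21,10) + C(21,11)
     = 1 + 21 + 210 + 1330 + 5985 + 20349 + 54264 + 116280 + 203490 + 293930 + 352716 + 352716
     = 1401292.

1401292


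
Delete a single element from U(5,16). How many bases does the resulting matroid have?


Deleting e from U(5,16) gives U(5,15) since n > r.
Bases of U(5,15) = C(15,5) = 15! / (5! * 10!) = 3003.

3003


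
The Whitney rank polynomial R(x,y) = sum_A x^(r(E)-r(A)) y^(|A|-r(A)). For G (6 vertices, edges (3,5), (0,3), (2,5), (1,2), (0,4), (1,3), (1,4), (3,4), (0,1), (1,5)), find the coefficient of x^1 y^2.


R(x,y) = sum over A in 2^E of x^(r(E)-r(A)) * y^(|A|-r(A)).
G has 6 vertices, 10 edges. r(E) = 5.
Enumerate all 2^10 = 1024 subsets.
Count subsets with r(E)-r(A)=1 and |A|-r(A)=2: 56.

56


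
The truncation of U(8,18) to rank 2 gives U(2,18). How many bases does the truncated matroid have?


Truncating U(8,18) to rank 2 gives U(2,18).
Bases of U(2,18) are all 2-element subsets of 18 elements.
Number of bases = (18 choose 2) = 153.

153


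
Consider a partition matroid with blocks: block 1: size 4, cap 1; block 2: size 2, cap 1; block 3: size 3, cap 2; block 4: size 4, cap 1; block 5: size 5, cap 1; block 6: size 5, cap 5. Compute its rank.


Rank of a partition matroid = sum of min(|Si|, ci) for each block.
= min(4,1) + min(2,1) + min(3,2) + min(4,1) + min(5,1) + min(5,5)
= 1 + 1 + 2 + 1 + 1 + 5
= 11.

11


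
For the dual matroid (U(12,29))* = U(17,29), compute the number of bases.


The dual of U(r,n) is U(n-r, n) = U(17,29).
Bases of U(17,29) are all (17)-element subsets.
|B(M*)| = (29 choose 17) = 51895935.

51895935


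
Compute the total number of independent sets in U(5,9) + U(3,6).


For a direct sum, |I(M1+M2)| = |I(M1)| * |I(M2)|.
|I(U(5,9))| = sum C(9,k) for k=0..5 = 382.
|I(U(3,6))| = sum C(6,k) for k=0..3 = 42.
Total = 382 * 42 = 16044.

16044


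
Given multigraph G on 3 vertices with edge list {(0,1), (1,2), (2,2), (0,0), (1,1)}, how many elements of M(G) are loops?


In a graphic matroid, a loop is a self-loop edge (u,u) with rank 0.
Examining all 5 edges for self-loops...
Self-loops found: (2,2), (0,0), (1,1)
Number of loops = 3.

3


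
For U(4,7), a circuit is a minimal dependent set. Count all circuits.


In U(4,7), circuits are the (5)-element subsets.
Any set of 5 elements is dependent, and removing any one element gives
an independent set of size 4, so it is a minimal dependent set.
Number of circuits = C(7,5) = 21.

21


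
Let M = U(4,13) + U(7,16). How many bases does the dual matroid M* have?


(M1+M2)* = M1* + M2*.
M1* = U(9,13), bases: C(13,9) = 715.
M2* = U(9,16), bases: C(16,9) = 11440.
|B(M*)| = 715 * 11440 = 8179600.

8179600


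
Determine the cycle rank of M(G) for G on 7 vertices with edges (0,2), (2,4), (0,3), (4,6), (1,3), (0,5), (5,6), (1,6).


Cycle rank (nullity) = |E| - r(M) = |E| - (|V| - c).
|E| = 8, |V| = 7, c = 1.
Nullity = 8 - (7 - 1) = 8 - 6 = 2.

2


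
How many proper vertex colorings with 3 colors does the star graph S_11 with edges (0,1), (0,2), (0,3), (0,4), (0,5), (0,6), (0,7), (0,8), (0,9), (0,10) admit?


P(tree, k) = k * (k-1)^(10) for any tree on 11 vertices.
P(3) = 3 * 2^10 = 3 * 1024 = 3072.

3072


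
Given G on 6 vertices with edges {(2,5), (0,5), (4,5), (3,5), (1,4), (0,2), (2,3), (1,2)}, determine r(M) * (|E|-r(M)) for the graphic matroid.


r(M) = |V| - c = 6 - 1 = 5.
nullity = |E| - r(M) = 8 - 5 = 3.
Product = 5 * 3 = 15.

15


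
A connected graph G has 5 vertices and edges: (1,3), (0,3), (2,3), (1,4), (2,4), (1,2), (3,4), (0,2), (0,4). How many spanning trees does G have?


By Kirchhoff's matrix tree theorem, the number of spanning trees equals
the determinant of any cofactor of the Laplacian matrix L.
G has 5 vertices and 9 edges.
Computing the (4 x 4) cofactor determinant gives 75.

75


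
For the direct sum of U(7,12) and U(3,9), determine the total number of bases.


Bases of a direct sum M1 + M2: |B| = |B(M1)| * |B(M2)|.
|B(U(7,12))| = C(12,7) = 792.
|B(U(3,9))| = C(9,3) = 84.
Total bases = 792 * 84 = 66528.

66528


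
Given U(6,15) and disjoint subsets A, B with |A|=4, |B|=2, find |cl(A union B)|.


|A union B| = 4 + 2 = 6 (disjoint).
In U(6,15), cl(S) = S if |S| < 6, else cl(S) = E.
Since 6 >= 6, cl(A union B) = E.
|cl(A union B)| = 15.

15


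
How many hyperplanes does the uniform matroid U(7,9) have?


Hyperplanes of U(7,9) are flats of rank 6.
In a uniform matroid, these are exactly the (6)-element subsets.
Count = C(9,6) = 9! / (6! * 3!) = 84.

84


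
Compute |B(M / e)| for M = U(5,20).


Contracting e from U(5,20) gives U(4,19).
Bases of U(4,19) = C(19,4) = (19 * 18 * 17 * 16) / (1 * 2 * 3 * 4) = 3876.

3876


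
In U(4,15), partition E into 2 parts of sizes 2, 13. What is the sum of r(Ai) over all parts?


r(Ai) = min(|Ai|, 4) for each part.
Sum = min(2,4) + min(13,4)
    = 2 + 4
    = 6.

6


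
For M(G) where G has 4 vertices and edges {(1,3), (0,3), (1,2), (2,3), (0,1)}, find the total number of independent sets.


An independent set in a graphic matroid is an acyclic edge subset.
G has 4 vertices and 5 edges.
Enumerate all 2^5 = 32 subsets, checking for acyclicity.
Total independent sets = 24.

24


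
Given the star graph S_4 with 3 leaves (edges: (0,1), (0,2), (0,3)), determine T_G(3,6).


A star on 4 vertices is a tree with 3 edges.
T(x,y) = x^(3) for any tree.
T(3,6) = 3^3 = 27.

27


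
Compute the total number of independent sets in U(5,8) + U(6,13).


For a direct sum, |I(M1+M2)| = |I(M1)| * |I(M2)|.
|I(U(5,8))| = sum C(8,k) for k=0..5 = 219.
|I(U(6,13))| = sum C(13,k) for k=0..6 = 4096.
Total = 219 * 4096 = 897024.

897024


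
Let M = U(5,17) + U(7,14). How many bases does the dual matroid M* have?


(M1+M2)* = M1* + M2*.
M1* = U(12,17), bases: C(17,12) = 6188.
M2* = U(7,14), bases: C(14,7) = 3432.
|B(M*)| = 6188 * 3432 = 21237216.

21237216


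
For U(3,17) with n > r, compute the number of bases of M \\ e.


Deleting e from U(3,17) gives U(3,16) since n > r.
Bases of U(3,16) = C(16,3) = (16 * 15 * 14) / (1 * 2 * 3) = 560.

560


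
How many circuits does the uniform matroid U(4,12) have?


In U(4,12), circuits are the (5)-element subsets.
Any set of 5 elements is dependent, and removing any one element gives
an independent set of size 4, so it is a minimal dependent set.
Number of circuits = C(12,5) = 12! / (5! * 7!) = 792.

792


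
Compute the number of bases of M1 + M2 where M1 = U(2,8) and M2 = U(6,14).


Bases of a direct sum M1 + M2: |B| = |B(M1)| * |B(M2)|.
|B(U(2,8))| = C(8,2) = 28.
|B(U(6,14))| = C(14,6) = 3003.
Total bases = 28 * 3003 = 84084.

84084


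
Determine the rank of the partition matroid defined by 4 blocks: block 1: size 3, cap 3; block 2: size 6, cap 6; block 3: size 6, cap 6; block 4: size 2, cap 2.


Rank of a partition matroid = sum of min(|Si|, ci) for each block.
= min(3,3) + min(6,6) + min(6,6) + min(2,2)
= 3 + 6 + 6 + 2
= 17.

17


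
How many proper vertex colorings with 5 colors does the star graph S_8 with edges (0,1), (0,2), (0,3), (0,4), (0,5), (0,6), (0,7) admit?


P(tree, k) = k * (k-1)^(7) for any tree on 8 vertices.
P(5) = 5 * 4^7 = 5 * 16384 = 81920.

81920


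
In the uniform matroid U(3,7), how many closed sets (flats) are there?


Flats of U(3,7): every subset of size < 3 is a flat, plus E itself.
Count = C(7,0) + C(7,1) + C(7,2) + 1
     = 1 + 7 + 21 + 1
     = 30.

30


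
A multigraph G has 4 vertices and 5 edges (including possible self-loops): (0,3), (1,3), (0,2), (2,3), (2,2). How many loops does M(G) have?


In a graphic matroid, a loop is a self-loop edge (u,u) with rank 0.
Examining all 5 edges for self-loops...
Self-loops found: (2,2)
Number of loops = 1.

1
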